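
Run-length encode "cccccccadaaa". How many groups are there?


Input: cccccccadaaa
Scanning for consecutive runs:
  Group 1: 'c' x 7 (positions 0-6)
  Group 2: 'a' x 1 (positions 7-7)
  Group 3: 'd' x 1 (positions 8-8)
  Group 4: 'a' x 3 (positions 9-11)
Total groups: 4

4


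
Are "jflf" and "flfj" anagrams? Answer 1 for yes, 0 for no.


Strings: "jflf", "flfj"
Sorted first:  ffjl
Sorted second: ffjl
Sorted forms match => anagrams

1


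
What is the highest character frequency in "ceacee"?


Input: ceacee
Character counts:
  'a': 1
  'c': 2
  'e': 3
Maximum frequency: 3

3


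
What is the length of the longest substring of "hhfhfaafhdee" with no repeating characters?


Input: "hhfhfaafhdee"
Sliding window (track last position of each char):
  Position 0 ('h'): window [0,0] length 1 -- new best
  Position 1 ('h'): repeat (last at 0), move window start to 1
  Position 1 ('h'): window [1,1] length 1
  Position 2 ('f'): window [1,2] length 2 -- new best
  Position 3 ('h'): repeat (last at 1), move window start to 2
  Position 3 ('h'): window [2,3] length 2
  Position 4 ('f'): repeat (last at 2), move window start to 3
  Position 4 ('f'): window [3,4] length 2
  Position 5 ('a'): window [3,5] length 3 -- new best
  Position 6 ('a'): repeat (last at 5), move window start to 6
  Position 6 ('a'): window [6,6] length 1
  Position 7 ('f'): window [6,7] length 2
  Position 8 ('h'): window [6,8] length 3
  Position 9 ('d'): window [6,9] length 4 -- new best
  Position 10 ('e'): window [6,10] length 5 -- new best
  Position 11 ('e'): repeat (last at 10), move window start to 11
  Position 11 ('e'): window [11,11] length 1
Longest substring with no repeats: "afhde" with length 5

5


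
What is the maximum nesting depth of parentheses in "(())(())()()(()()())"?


Input: "(())(())()()(()()())"
Tracking depth:
  Position 0 '(': depth becomes 1
  Position 1 '(': depth becomes 2
  Position 2 ')': depth becomes 1
  Position 3 ')': depth becomes 0
  Position 4 '(': depth becomes 1
  Position 5 '(': depth becomes 2
  Position 6 ')': depth becomes 1
  Position 7 ')': depth becomes 0
  Position 8 '(': depth becomes 1
  Position 9 ')': depth becomes 0
  Position 10 '(': depth becomes 1
  Position 11 ')': depth becomes 0
  Position 12 '(': depth becomes 1
  Position 13 '(': depth becomes 2
  Position 14 ')': depth becomes 1
  Position 15 '(': depth becomes 2
  Position 16 ')': depth becomes 1
  Position 17 '(': depth becomes 2
  Position 18 ')': depth becomes 1
  Position 19 ')': depth becomes 0
Maximum depth reached: 2

2


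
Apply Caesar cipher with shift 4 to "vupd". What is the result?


Caesar cipher: shift "vupd" by 4
  'v' (pos 21) + 4 = pos 25 = 'z'
  'u' (pos 20) + 4 = pos 24 = 'y'
  'p' (pos 15) + 4 = pos 19 = 't'
  'd' (pos 3) + 4 = pos 7 = 'h'
Result: zyth

zyth


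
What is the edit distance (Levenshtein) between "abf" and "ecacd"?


Computing edit distance: "abf" -> "ecacd"
DP table:
           e    c    a    c    d
      0    1    2    3    4    5
  a   1    1    2    2    3    4
  b   2    2    2    3    3    4
  f   3    3    3    3    4    4
Edit distance = dp[3][5] = 4

4


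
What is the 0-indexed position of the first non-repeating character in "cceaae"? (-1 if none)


Input: cceaae
Character frequencies:
  'a': 2
  'c': 2
  'e': 2
Scanning left to right for freq == 1:
  Position 0 ('c'): freq=2, skip
  Position 1 ('c'): freq=2, skip
  Position 2 ('e'): freq=2, skip
  Position 3 ('a'): freq=2, skip
  Position 4 ('a'): freq=2, skip
  Position 5 ('e'): freq=2, skip
  No unique character found => answer = -1

-1


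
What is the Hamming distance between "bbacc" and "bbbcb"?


Comparing "bbacc" and "bbbcb" position by position:
  Position 0: 'b' vs 'b' => same
  Position 1: 'b' vs 'b' => same
  Position 2: 'a' vs 'b' => differ
  Position 3: 'c' vs 'c' => same
  Position 4: 'c' vs 'b' => differ
Total differences (Hamming distance): 2

2


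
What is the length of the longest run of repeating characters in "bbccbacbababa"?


Input: "bbccbacbababa"
Scanning for longest run:
  Position 1 ('b'): continues run of 'b', length=2
  Position 2 ('c'): new char, reset run to 1
  Position 3 ('c'): continues run of 'c', length=2
  Position 4 ('b'): new char, reset run to 1
  Position 5 ('a'): new char, reset run to 1
  Position 6 ('c'): new char, reset run to 1
  Position 7 ('b'): new char, reset run to 1
  Position 8 ('a'): new char, reset run to 1
  Position 9 ('b'): new char, reset run to 1
  Position 10 ('a'): new char, reset run to 1
  Position 11 ('b'): new char, reset run to 1
  Position 12 ('a'): new char, reset run to 1
Longest run: 'b' with length 2

2


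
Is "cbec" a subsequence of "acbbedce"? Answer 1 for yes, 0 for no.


Check if "cbec" is a subsequence of "acbbedce"
Greedy scan:
  Position 0 ('a'): no match needed
  Position 1 ('c'): matches sub[0] = 'c'
  Position 2 ('b'): matches sub[1] = 'b'
  Position 3 ('b'): no match needed
  Position 4 ('e'): matches sub[2] = 'e'
  Position 5 ('d'): no match needed
  Position 6 ('c'): matches sub[3] = 'c'
  Position 7 ('e'): no match needed
All 4 characters matched => is a subsequence

1


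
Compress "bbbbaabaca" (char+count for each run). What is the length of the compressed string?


Input: bbbbaabaca
Runs:
  'b' x 4 => "b4"
  'a' x 2 => "a2"
  'b' x 1 => "b1"
  'a' x 1 => "a1"
  'c' x 1 => "c1"
  'a' x 1 => "a1"
Compressed: "b4a2b1a1c1a1"
Compressed length: 12

12


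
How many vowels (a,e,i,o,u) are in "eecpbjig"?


Input: eecpbjig
Checking each character:
  'e' at position 0: vowel (running total: 1)
  'e' at position 1: vowel (running total: 2)
  'c' at position 2: consonant
  'p' at position 3: consonant
  'b' at position 4: consonant
  'j' at position 5: consonant
  'i' at position 6: vowel (running total: 3)
  'g' at position 7: consonant
Total vowels: 3

3


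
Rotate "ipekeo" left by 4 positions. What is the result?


Input: "ipekeo", rotate left by 4
First 4 characters: "ipek"
Remaining characters: "eo"
Concatenate remaining + first: "eo" + "ipek" = "eoipek"

eoipek


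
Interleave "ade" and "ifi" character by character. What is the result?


Interleaving "ade" and "ifi":
  Position 0: 'a' from first, 'i' from second => "ai"
  Position 1: 'd' from first, 'f' from second => "df"
  Position 2: 'e' from first, 'i' from second => "ei"
Result: aidfei

aidfei


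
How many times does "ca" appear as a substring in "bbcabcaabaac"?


Searching for "ca" in "bbcabcaabaac"
Scanning each position:
  Position 0: "bb" => no
  Position 1: "bc" => no
  Position 2: "ca" => MATCH
  Position 3: "ab" => no
  Position 4: "bc" => no
  Position 5: "ca" => MATCH
  Position 6: "aa" => no
  Position 7: "ab" => no
  Position 8: "ba" => no
  Position 9: "aa" => no
  Position 10: "ac" => no
Total occurrences: 2

2


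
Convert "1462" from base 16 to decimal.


Input: "1462" in base 16
Positional expansion:
  Digit '1' (value 1) x 16^3 = 4096
  Digit '4' (value 4) x 16^2 = 1024
  Digit '6' (value 6) x 16^1 = 96
  Digit '2' (value 2) x 16^0 = 2
Sum = 5218

5218


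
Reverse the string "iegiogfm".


Input: iegiogfm
Reading characters right to left:
  Position 7: 'm'
  Position 6: 'f'
  Position 5: 'g'
  Position 4: 'o'
  Position 3: 'i'
  Position 2: 'g'
  Position 1: 'e'
  Position 0: 'i'
Reversed: mfgoigei

mfgoigei


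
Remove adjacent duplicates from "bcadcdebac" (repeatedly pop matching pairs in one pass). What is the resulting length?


Input: bcadcdebac
Stack-based adjacent duplicate removal:
  Read 'b': push. Stack: b
  Read 'c': push. Stack: bc
  Read 'a': push. Stack: bca
  Read 'd': push. Stack: bcad
  Read 'c': push. Stack: bcadc
  Read 'd': push. Stack: bcadcd
  Read 'e': push. Stack: bcadcde
  Read 'b': push. Stack: bcadcdeb
  Read 'a': push. Stack: bcadcdeba
  Read 'c': push. Stack: bcadcdebac
Final stack: "bcadcdebac" (length 10)

10


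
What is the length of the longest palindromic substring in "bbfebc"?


Input: "bbfebc"
Checking substrings for palindromes:
  [0:2] "bb" (len 2) => palindrome
Longest palindromic substring: "bb" with length 2

2


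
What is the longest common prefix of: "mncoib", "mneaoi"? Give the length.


Words: mncoib, mneaoi
  Position 0: all 'm' => match
  Position 1: all 'n' => match
  Position 2: ('c', 'e') => mismatch, stop
LCP = "mn" (length 2)

2


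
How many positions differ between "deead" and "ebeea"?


Comparing "deead" and "ebeea" position by position:
  Position 0: 'd' vs 'e' => DIFFER
  Position 1: 'e' vs 'b' => DIFFER
  Position 2: 'e' vs 'e' => same
  Position 3: 'a' vs 'e' => DIFFER
  Position 4: 'd' vs 'a' => DIFFER
Positions that differ: 4

4


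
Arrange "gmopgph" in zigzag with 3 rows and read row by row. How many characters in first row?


Zigzag "gmopgph" into 3 rows:
Placing characters:
  'g' => row 0
  'm' => row 1
  'o' => row 2
  'p' => row 1
  'g' => row 0
  'p' => row 1
  'h' => row 2
Rows:
  Row 0: "gg"
  Row 1: "mpp"
  Row 2: "oh"
First row length: 2

2


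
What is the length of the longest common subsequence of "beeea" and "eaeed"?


LCS of "beeea" and "eaeed"
DP table:
           e    a    e    e    d
      0    0    0    0    0    0
  b   0    0    0    0    0    0
  e   0    1    1    1    1    1
  e   0    1    1    2    2    2
  e   0    1    1    2    3    3
  a   0    1    2    2    3    3
LCS length = dp[5][5] = 3

3


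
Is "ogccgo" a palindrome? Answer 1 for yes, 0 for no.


Input: ogccgo
Reversed: ogccgo
  Compare pos 0 ('o') with pos 5 ('o'): match
  Compare pos 1 ('g') with pos 4 ('g'): match
  Compare pos 2 ('c') with pos 3 ('c'): match
Result: palindrome

1


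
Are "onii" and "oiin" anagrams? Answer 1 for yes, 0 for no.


Strings: "onii", "oiin"
Sorted first:  iino
Sorted second: iino
Sorted forms match => anagrams

1


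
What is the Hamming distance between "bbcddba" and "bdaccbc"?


Comparing "bbcddba" and "bdaccbc" position by position:
  Position 0: 'b' vs 'b' => same
  Position 1: 'b' vs 'd' => differ
  Position 2: 'c' vs 'a' => differ
  Position 3: 'd' vs 'c' => differ
  Position 4: 'd' vs 'c' => differ
  Position 5: 'b' vs 'b' => same
  Position 6: 'a' vs 'c' => differ
Total differences (Hamming distance): 5

5


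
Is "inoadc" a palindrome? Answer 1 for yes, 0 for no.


Input: inoadc
Reversed: cdaoni
  Compare pos 0 ('i') with pos 5 ('c'): MISMATCH
  Compare pos 1 ('n') with pos 4 ('d'): MISMATCH
  Compare pos 2 ('o') with pos 3 ('a'): MISMATCH
Result: not a palindrome

0


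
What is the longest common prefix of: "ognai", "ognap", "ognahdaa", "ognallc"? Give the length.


Words: ognai, ognap, ognahdaa, ognallc
  Position 0: all 'o' => match
  Position 1: all 'g' => match
  Position 2: all 'n' => match
  Position 3: all 'a' => match
  Position 4: ('i', 'p', 'h', 'l') => mismatch, stop
LCP = "ogna" (length 4)

4


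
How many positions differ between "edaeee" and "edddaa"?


Comparing "edaeee" and "edddaa" position by position:
  Position 0: 'e' vs 'e' => same
  Position 1: 'd' vs 'd' => same
  Position 2: 'a' vs 'd' => DIFFER
  Position 3: 'e' vs 'd' => DIFFER
  Position 4: 'e' vs 'a' => DIFFER
  Position 5: 'e' vs 'a' => DIFFER
Positions that differ: 4

4


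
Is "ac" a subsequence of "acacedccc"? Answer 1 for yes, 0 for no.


Check if "ac" is a subsequence of "acacedccc"
Greedy scan:
  Position 0 ('a'): matches sub[0] = 'a'
  Position 1 ('c'): matches sub[1] = 'c'
  Position 2 ('a'): no match needed
  Position 3 ('c'): no match needed
  Position 4 ('e'): no match needed
  Position 5 ('d'): no match needed
  Position 6 ('c'): no match needed
  Position 7 ('c'): no match needed
  Position 8 ('c'): no match needed
All 2 characters matched => is a subsequence

1


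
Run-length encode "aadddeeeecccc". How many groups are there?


Input: aadddeeeecccc
Scanning for consecutive runs:
  Group 1: 'a' x 2 (positions 0-1)
  Group 2: 'd' x 3 (positions 2-4)
  Group 3: 'e' x 4 (positions 5-8)
  Group 4: 'c' x 4 (positions 9-12)
Total groups: 4

4


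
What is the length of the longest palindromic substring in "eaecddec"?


Input: "eaecddec"
Checking substrings for palindromes:
  [0:3] "eae" (len 3) => palindrome
  [4:6] "dd" (len 2) => palindrome
Longest palindromic substring: "eae" with length 3

3


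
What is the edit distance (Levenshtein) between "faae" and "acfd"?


Computing edit distance: "faae" -> "acfd"
DP table:
           a    c    f    d
      0    1    2    3    4
  f   1    1    2    2    3
  a   2    1    2    3    3
  a   3    2    2    3    4
  e   4    3    3    3    4
Edit distance = dp[4][4] = 4

4


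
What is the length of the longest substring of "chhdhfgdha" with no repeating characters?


Input: "chhdhfgdha"
Sliding window (track last position of each char):
  Position 0 ('c'): window [0,0] length 1 -- new best
  Position 1 ('h'): window [0,1] length 2 -- new best
  Position 2 ('h'): repeat (last at 1), move window start to 2
  Position 2 ('h'): window [2,2] length 1
  Position 3 ('d'): window [2,3] length 2
  Position 4 ('h'): repeat (last at 2), move window start to 3
  Position 4 ('h'): window [3,4] length 2
  Position 5 ('f'): window [3,5] length 3 -- new best
  Position 6 ('g'): window [3,6] length 4 -- new best
  Position 7 ('d'): repeat (last at 3), move window start to 4
  Position 7 ('d'): window [4,7] length 4
  Position 8 ('h'): repeat (last at 4), move window start to 5
  Position 8 ('h'): window [5,8] length 4
  Position 9 ('a'): window [5,9] length 5 -- new best
Longest substring with no repeats: "fgdha" with length 5

5


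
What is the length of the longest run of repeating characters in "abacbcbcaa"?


Input: "abacbcbcaa"
Scanning for longest run:
  Position 1 ('b'): new char, reset run to 1
  Position 2 ('a'): new char, reset run to 1
  Position 3 ('c'): new char, reset run to 1
  Position 4 ('b'): new char, reset run to 1
  Position 5 ('c'): new char, reset run to 1
  Position 6 ('b'): new char, reset run to 1
  Position 7 ('c'): new char, reset run to 1
  Position 8 ('a'): new char, reset run to 1
  Position 9 ('a'): continues run of 'a', length=2
Longest run: 'a' with length 2

2


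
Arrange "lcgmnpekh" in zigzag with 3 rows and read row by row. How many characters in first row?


Zigzag "lcgmnpekh" into 3 rows:
Placing characters:
  'l' => row 0
  'c' => row 1
  'g' => row 2
  'm' => row 1
  'n' => row 0
  'p' => row 1
  'e' => row 2
  'k' => row 1
  'h' => row 0
Rows:
  Row 0: "lnh"
  Row 1: "cmpk"
  Row 2: "ge"
First row length: 3

3


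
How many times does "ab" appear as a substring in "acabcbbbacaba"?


Searching for "ab" in "acabcbbbacaba"
Scanning each position:
  Position 0: "ac" => no
  Position 1: "ca" => no
  Position 2: "ab" => MATCH
  Position 3: "bc" => no
  Position 4: "cb" => no
  Position 5: "bb" => no
  Position 6: "bb" => no
  Position 7: "ba" => no
  Position 8: "ac" => no
  Position 9: "ca" => no
  Position 10: "ab" => MATCH
  Position 11: "ba" => no
Total occurrences: 2

2


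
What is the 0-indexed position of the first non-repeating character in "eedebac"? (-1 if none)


Input: eedebac
Character frequencies:
  'a': 1
  'b': 1
  'c': 1
  'd': 1
  'e': 3
Scanning left to right for freq == 1:
  Position 0 ('e'): freq=3, skip
  Position 1 ('e'): freq=3, skip
  Position 2 ('d'): unique! => answer = 2

2


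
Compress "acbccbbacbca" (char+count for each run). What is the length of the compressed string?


Input: acbccbbacbca
Runs:
  'a' x 1 => "a1"
  'c' x 1 => "c1"
  'b' x 1 => "b1"
  'c' x 2 => "c2"
  'b' x 2 => "b2"
  'a' x 1 => "a1"
  'c' x 1 => "c1"
  'b' x 1 => "b1"
  'c' x 1 => "c1"
  'a' x 1 => "a1"
Compressed: "a1c1b1c2b2a1c1b1c1a1"
Compressed length: 20

20


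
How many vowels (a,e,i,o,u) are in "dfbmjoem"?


Input: dfbmjoem
Checking each character:
  'd' at position 0: consonant
  'f' at position 1: consonant
  'b' at position 2: consonant
  'm' at position 3: consonant
  'j' at position 4: consonant
  'o' at position 5: vowel (running total: 1)
  'e' at position 6: vowel (running total: 2)
  'm' at position 7: consonant
Total vowels: 2

2


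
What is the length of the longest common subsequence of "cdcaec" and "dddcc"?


LCS of "cdcaec" and "dddcc"
DP table:
           d    d    d    c    c
      0    0    0    0    0    0
  c   0    0    0    0    1    1
  d   0    1    1    1    1    1
  c   0    1    1    1    2    2
  a   0    1    1    1    2    2
  e   0    1    1    1    2    2
  c   0    1    1    1    2    3
LCS length = dp[6][5] = 3

3


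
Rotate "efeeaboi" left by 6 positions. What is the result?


Input: "efeeaboi", rotate left by 6
First 6 characters: "efeeab"
Remaining characters: "oi"
Concatenate remaining + first: "oi" + "efeeab" = "oiefeeab"

oiefeeab


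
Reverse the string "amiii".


Input: amiii
Reading characters right to left:
  Position 4: 'i'
  Position 3: 'i'
  Position 2: 'i'
  Position 1: 'm'
  Position 0: 'a'
Reversed: iiima

iiima


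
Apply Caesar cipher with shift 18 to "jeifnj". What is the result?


Caesar cipher: shift "jeifnj" by 18
  'j' (pos 9) + 18 = pos 1 = 'b'
  'e' (pos 4) + 18 = pos 22 = 'w'
  'i' (pos 8) + 18 = pos 0 = 'a'
  'f' (pos 5) + 18 = pos 23 = 'x'
  'n' (pos 13) + 18 = pos 5 = 'f'
  'j' (pos 9) + 18 = pos 1 = 'b'
Result: bwaxfb

bwaxfb


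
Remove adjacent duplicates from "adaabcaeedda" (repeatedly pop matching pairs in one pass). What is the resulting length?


Input: adaabcaeedda
Stack-based adjacent duplicate removal:
  Read 'a': push. Stack: a
  Read 'd': push. Stack: ad
  Read 'a': push. Stack: ada
  Read 'a': matches stack top 'a' => pop. Stack: ad
  Read 'b': push. Stack: adb
  Read 'c': push. Stack: adbc
  Read 'a': push. Stack: adbca
  Read 'e': push. Stack: adbcae
  Read 'e': matches stack top 'e' => pop. Stack: adbca
  Read 'd': push. Stack: adbcad
  Read 'd': matches stack top 'd' => pop. Stack: adbca
  Read 'a': matches stack top 'a' => pop. Stack: adbc
Final stack: "adbc" (length 4)

4


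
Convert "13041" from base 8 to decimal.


Input: "13041" in base 8
Positional expansion:
  Digit '1' (value 1) x 8^4 = 4096
  Digit '3' (value 3) x 8^3 = 1536
  Digit '0' (value 0) x 8^2 = 0
  Digit '4' (value 4) x 8^1 = 32
  Digit '1' (value 1) x 8^0 = 1
Sum = 5665

5665


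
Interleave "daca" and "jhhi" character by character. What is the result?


Interleaving "daca" and "jhhi":
  Position 0: 'd' from first, 'j' from second => "dj"
  Position 1: 'a' from first, 'h' from second => "ah"
  Position 2: 'c' from first, 'h' from second => "ch"
  Position 3: 'a' from first, 'i' from second => "ai"
Result: djahchai

djahchai


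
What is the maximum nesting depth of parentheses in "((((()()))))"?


Input: "((((()()))))"
Tracking depth:
  Position 0 '(': depth becomes 1
  Position 1 '(': depth becomes 2
  Position 2 '(': depth becomes 3
  Position 3 '(': depth becomes 4
  Position 4 '(': depth becomes 5
  Position 5 ')': depth becomes 4
  Position 6 '(': depth becomes 5
  Position 7 ')': depth becomes 4
  Position 8 ')': depth becomes 3
  Position 9 ')': depth becomes 2
  Position 10 ')': depth becomes 1
  Position 11 ')': depth becomes 0
Maximum depth reached: 5

5


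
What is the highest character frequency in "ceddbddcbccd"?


Input: ceddbddcbccd
Character counts:
  'b': 2
  'c': 4
  'd': 5
  'e': 1
Maximum frequency: 5

5


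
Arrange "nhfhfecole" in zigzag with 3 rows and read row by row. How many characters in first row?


Zigzag "nhfhfecole" into 3 rows:
Placing characters:
  'n' => row 0
  'h' => row 1
  'f' => row 2
  'h' => row 1
  'f' => row 0
  'e' => row 1
  'c' => row 2
  'o' => row 1
  'l' => row 0
  'e' => row 1
Rows:
  Row 0: "nfl"
  Row 1: "hheoe"
  Row 2: "fc"
First row length: 3

3


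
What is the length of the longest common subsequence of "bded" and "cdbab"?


LCS of "bded" and "cdbab"
DP table:
           c    d    b    a    b
      0    0    0    0    0    0
  b   0    0    0    1    1    1
  d   0    0    1    1    1    1
  e   0    0    1    1    1    1
  d   0    0    1    1    1    1
LCS length = dp[4][5] = 1

1


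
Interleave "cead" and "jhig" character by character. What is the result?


Interleaving "cead" and "jhig":
  Position 0: 'c' from first, 'j' from second => "cj"
  Position 1: 'e' from first, 'h' from second => "eh"
  Position 2: 'a' from first, 'i' from second => "ai"
  Position 3: 'd' from first, 'g' from second => "dg"
Result: cjehaidg

cjehaidg


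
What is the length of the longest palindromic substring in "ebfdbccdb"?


Input: "ebfdbccdb"
Checking substrings for palindromes:
  [5:7] "cc" (len 2) => palindrome
Longest palindromic substring: "cc" with length 2

2


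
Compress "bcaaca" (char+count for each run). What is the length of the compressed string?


Input: bcaaca
Runs:
  'b' x 1 => "b1"
  'c' x 1 => "c1"
  'a' x 2 => "a2"
  'c' x 1 => "c1"
  'a' x 1 => "a1"
Compressed: "b1c1a2c1a1"
Compressed length: 10

10


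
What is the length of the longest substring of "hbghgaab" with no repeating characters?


Input: "hbghgaab"
Sliding window (track last position of each char):
  Position 0 ('h'): window [0,0] length 1 -- new best
  Position 1 ('b'): window [0,1] length 2 -- new best
  Position 2 ('g'): window [0,2] length 3 -- new best
  Position 3 ('h'): repeat (last at 0), move window start to 1
  Position 3 ('h'): window [1,3] length 3
  Position 4 ('g'): repeat (last at 2), move window start to 3
  Position 4 ('g'): window [3,4] length 2
  Position 5 ('a'): window [3,5] length 3
  Position 6 ('a'): repeat (last at 5), move window start to 6
  Position 6 ('a'): window [6,6] length 1
  Position 7 ('b'): window [6,7] length 2
Longest substring with no repeats: "hbg" with length 3

3


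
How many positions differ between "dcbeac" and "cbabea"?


Comparing "dcbeac" and "cbabea" position by position:
  Position 0: 'd' vs 'c' => DIFFER
  Position 1: 'c' vs 'b' => DIFFER
  Position 2: 'b' vs 'a' => DIFFER
  Position 3: 'e' vs 'b' => DIFFER
  Position 4: 'a' vs 'e' => DIFFER
  Position 5: 'c' vs 'a' => DIFFER
Positions that differ: 6

6


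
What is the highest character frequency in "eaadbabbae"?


Input: eaadbabbae
Character counts:
  'a': 4
  'b': 3
  'd': 1
  'e': 2
Maximum frequency: 4

4


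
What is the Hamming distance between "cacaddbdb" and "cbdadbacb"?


Comparing "cacaddbdb" and "cbdadbacb" position by position:
  Position 0: 'c' vs 'c' => same
  Position 1: 'a' vs 'b' => differ
  Position 2: 'c' vs 'd' => differ
  Position 3: 'a' vs 'a' => same
  Position 4: 'd' vs 'd' => same
  Position 5: 'd' vs 'b' => differ
  Position 6: 'b' vs 'a' => differ
  Position 7: 'd' vs 'c' => differ
  Position 8: 'b' vs 'b' => same
Total differences (Hamming distance): 5

5


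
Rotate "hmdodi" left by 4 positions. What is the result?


Input: "hmdodi", rotate left by 4
First 4 characters: "hmdo"
Remaining characters: "di"
Concatenate remaining + first: "di" + "hmdo" = "dihmdo"

dihmdo


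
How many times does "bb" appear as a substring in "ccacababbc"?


Searching for "bb" in "ccacababbc"
Scanning each position:
  Position 0: "cc" => no
  Position 1: "ca" => no
  Position 2: "ac" => no
  Position 3: "ca" => no
  Position 4: "ab" => no
  Position 5: "ba" => no
  Position 6: "ab" => no
  Position 7: "bb" => MATCH
  Position 8: "bc" => no
Total occurrences: 1

1


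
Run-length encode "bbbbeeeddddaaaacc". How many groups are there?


Input: bbbbeeeddddaaaacc
Scanning for consecutive runs:
  Group 1: 'b' x 4 (positions 0-3)
  Group 2: 'e' x 3 (positions 4-6)
  Group 3: 'd' x 4 (positions 7-10)
  Group 4: 'a' x 4 (positions 11-14)
  Group 5: 'c' x 2 (positions 15-16)
Total groups: 5

5


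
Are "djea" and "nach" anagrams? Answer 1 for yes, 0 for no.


Strings: "djea", "nach"
Sorted first:  adej
Sorted second: achn
Differ at position 1: 'd' vs 'c' => not anagrams

0


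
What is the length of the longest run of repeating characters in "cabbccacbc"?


Input: "cabbccacbc"
Scanning for longest run:
  Position 1 ('a'): new char, reset run to 1
  Position 2 ('b'): new char, reset run to 1
  Position 3 ('b'): continues run of 'b', length=2
  Position 4 ('c'): new char, reset run to 1
  Position 5 ('c'): continues run of 'c', length=2
  Position 6 ('a'): new char, reset run to 1
  Position 7 ('c'): new char, reset run to 1
  Position 8 ('b'): new char, reset run to 1
  Position 9 ('c'): new char, reset run to 1
Longest run: 'b' with length 2

2


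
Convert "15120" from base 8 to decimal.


Input: "15120" in base 8
Positional expansion:
  Digit '1' (value 1) x 8^4 = 4096
  Digit '5' (value 5) x 8^3 = 2560
  Digit '1' (value 1) x 8^2 = 64
  Digit '2' (value 2) x 8^1 = 16
  Digit '0' (value 0) x 8^0 = 0
Sum = 6736

6736


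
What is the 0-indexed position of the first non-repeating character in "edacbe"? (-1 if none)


Input: edacbe
Character frequencies:
  'a': 1
  'b': 1
  'c': 1
  'd': 1
  'e': 2
Scanning left to right for freq == 1:
  Position 0 ('e'): freq=2, skip
  Position 1 ('d'): unique! => answer = 1

1


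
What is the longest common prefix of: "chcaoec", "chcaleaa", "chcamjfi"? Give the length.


Words: chcaoec, chcaleaa, chcamjfi
  Position 0: all 'c' => match
  Position 1: all 'h' => match
  Position 2: all 'c' => match
  Position 3: all 'a' => match
  Position 4: ('o', 'l', 'm') => mismatch, stop
LCP = "chca" (length 4)

4


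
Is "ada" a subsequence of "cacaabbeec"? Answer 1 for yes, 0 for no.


Check if "ada" is a subsequence of "cacaabbeec"
Greedy scan:
  Position 0 ('c'): no match needed
  Position 1 ('a'): matches sub[0] = 'a'
  Position 2 ('c'): no match needed
  Position 3 ('a'): no match needed
  Position 4 ('a'): no match needed
  Position 5 ('b'): no match needed
  Position 6 ('b'): no match needed
  Position 7 ('e'): no match needed
  Position 8 ('e'): no match needed
  Position 9 ('c'): no match needed
Only matched 1/3 characters => not a subsequence

0


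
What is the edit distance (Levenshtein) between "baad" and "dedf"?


Computing edit distance: "baad" -> "dedf"
DP table:
           d    e    d    f
      0    1    2    3    4
  b   1    1    2    3    4
  a   2    2    2    3    4
  a   3    3    3    3    4
  d   4    3    4    3    4
Edit distance = dp[4][4] = 4

4


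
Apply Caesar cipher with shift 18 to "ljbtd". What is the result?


Caesar cipher: shift "ljbtd" by 18
  'l' (pos 11) + 18 = pos 3 = 'd'
  'j' (pos 9) + 18 = pos 1 = 'b'
  'b' (pos 1) + 18 = pos 19 = 't'
  't' (pos 19) + 18 = pos 11 = 'l'
  'd' (pos 3) + 18 = pos 21 = 'v'
Result: dbtlv

dbtlv


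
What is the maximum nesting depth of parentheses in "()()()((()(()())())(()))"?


Input: "()()()((()(()())())(()))"
Tracking depth:
  Position 0 '(': depth becomes 1
  Position 1 ')': depth becomes 0
  Position 2 '(': depth becomes 1
  Position 3 ')': depth becomes 0
  Position 4 '(': depth becomes 1
  Position 5 ')': depth becomes 0
  Position 6 '(': depth becomes 1
  Position 7 '(': depth becomes 2
  Position 8 '(': depth becomes 3
  Position 9 ')': depth becomes 2
  Position 10 '(': depth becomes 3
  Position 11 '(': depth becomes 4
  Position 12 ')': depth becomes 3
  Position 13 '(': depth becomes 4
  Position 14 ')': depth becomes 3
  Position 15 ')': depth becomes 2
  Position 16 '(': depth becomes 3
  Position 17 ')': depth becomes 2
  Position 18 ')': depth becomes 1
  Position 19 '(': depth becomes 2
  Position 20 '(': depth becomes 3
  Position 21 ')': depth becomes 2
  Position 22 ')': depth becomes 1
  Position 23 ')': depth becomes 0
Maximum depth reached: 4

4


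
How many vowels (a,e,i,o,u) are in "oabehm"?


Input: oabehm
Checking each character:
  'o' at position 0: vowel (running total: 1)
  'a' at position 1: vowel (running total: 2)
  'b' at position 2: consonant
  'e' at position 3: vowel (running total: 3)
  'h' at position 4: consonant
  'm' at position 5: consonant
Total vowels: 3

3


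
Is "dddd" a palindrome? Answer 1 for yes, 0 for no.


Input: dddd
Reversed: dddd
  Compare pos 0 ('d') with pos 3 ('d'): match
  Compare pos 1 ('d') with pos 2 ('d'): match
Result: palindrome

1


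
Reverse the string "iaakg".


Input: iaakg
Reading characters right to left:
  Position 4: 'g'
  Position 3: 'k'
  Position 2: 'a'
  Position 1: 'a'
  Position 0: 'i'
Reversed: gkaai

gkaai


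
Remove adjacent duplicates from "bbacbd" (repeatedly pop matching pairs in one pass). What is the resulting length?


Input: bbacbd
Stack-based adjacent duplicate removal:
  Read 'b': push. Stack: b
  Read 'b': matches stack top 'b' => pop. Stack: (empty)
  Read 'a': push. Stack: a
  Read 'c': push. Stack: ac
  Read 'b': push. Stack: acb
  Read 'd': push. Stack: acbd
Final stack: "acbd" (length 4)

4


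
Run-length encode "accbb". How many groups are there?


Input: accbb
Scanning for consecutive runs:
  Group 1: 'a' x 1 (positions 0-0)
  Group 2: 'c' x 2 (positions 1-2)
  Group 3: 'b' x 2 (positions 3-4)
Total groups: 3

3


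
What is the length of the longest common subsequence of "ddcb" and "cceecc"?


LCS of "ddcb" and "cceecc"
DP table:
           c    c    e    e    c    c
      0    0    0    0    0    0    0
  d   0    0    0    0    0    0    0
  d   0    0    0    0    0    0    0
  c   0    1    1    1    1    1    1
  b   0    1    1    1    1    1    1
LCS length = dp[4][6] = 1

1


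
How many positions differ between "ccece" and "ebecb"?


Comparing "ccece" and "ebecb" position by position:
  Position 0: 'c' vs 'e' => DIFFER
  Position 1: 'c' vs 'b' => DIFFER
  Position 2: 'e' vs 'e' => same
  Position 3: 'c' vs 'c' => same
  Position 4: 'e' vs 'b' => DIFFER
Positions that differ: 3

3


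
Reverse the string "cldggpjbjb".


Input: cldggpjbjb
Reading characters right to left:
  Position 9: 'b'
  Position 8: 'j'
  Position 7: 'b'
  Position 6: 'j'
  Position 5: 'p'
  Position 4: 'g'
  Position 3: 'g'
  Position 2: 'd'
  Position 1: 'l'
  Position 0: 'c'
Reversed: bjbjpggdlc

bjbjpggdlc


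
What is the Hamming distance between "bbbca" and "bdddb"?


Comparing "bbbca" and "bdddb" position by position:
  Position 0: 'b' vs 'b' => same
  Position 1: 'b' vs 'd' => differ
  Position 2: 'b' vs 'd' => differ
  Position 3: 'c' vs 'd' => differ
  Position 4: 'a' vs 'b' => differ
Total differences (Hamming distance): 4

4


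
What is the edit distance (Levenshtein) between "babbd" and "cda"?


Computing edit distance: "babbd" -> "cda"
DP table:
           c    d    a
      0    1    2    3
  b   1    1    2    3
  a   2    2    2    2
  b   3    3    3    3
  b   4    4    4    4
  d   5    5    4    5
Edit distance = dp[5][3] = 5

5


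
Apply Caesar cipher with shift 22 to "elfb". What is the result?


Caesar cipher: shift "elfb" by 22
  'e' (pos 4) + 22 = pos 0 = 'a'
  'l' (pos 11) + 22 = pos 7 = 'h'
  'f' (pos 5) + 22 = pos 1 = 'b'
  'b' (pos 1) + 22 = pos 23 = 'x'
Result: ahbx

ahbx


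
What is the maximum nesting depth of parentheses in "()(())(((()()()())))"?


Input: "()(())(((()()()())))"
Tracking depth:
  Position 0 '(': depth becomes 1
  Position 1 ')': depth becomes 0
  Position 2 '(': depth becomes 1
  Position 3 '(': depth becomes 2
  Position 4 ')': depth becomes 1
  Position 5 ')': depth becomes 0
  Position 6 '(': depth becomes 1
  Position 7 '(': depth becomes 2
  Position 8 '(': depth becomes 3
  Position 9 '(': depth becomes 4
  Position 10 ')': depth becomes 3
  Position 11 '(': depth becomes 4
  Position 12 ')': depth becomes 3
  Position 13 '(': depth becomes 4
  Position 14 ')': depth becomes 3
  Position 15 '(': depth becomes 4
  Position 16 ')': depth becomes 3
  Position 17 ')': depth becomes 2
  Position 18 ')': depth becomes 1
  Position 19 ')': depth becomes 0
Maximum depth reached: 4

4


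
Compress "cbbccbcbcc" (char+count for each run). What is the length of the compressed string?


Input: cbbccbcbcc
Runs:
  'c' x 1 => "c1"
  'b' x 2 => "b2"
  'c' x 2 => "c2"
  'b' x 1 => "b1"
  'c' x 1 => "c1"
  'b' x 1 => "b1"
  'c' x 2 => "c2"
Compressed: "c1b2c2b1c1b1c2"
Compressed length: 14

14


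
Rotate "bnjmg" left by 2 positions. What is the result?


Input: "bnjmg", rotate left by 2
First 2 characters: "bn"
Remaining characters: "jmg"
Concatenate remaining + first: "jmg" + "bn" = "jmgbn"

jmgbn


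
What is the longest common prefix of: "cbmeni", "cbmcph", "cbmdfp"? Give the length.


Words: cbmeni, cbmcph, cbmdfp
  Position 0: all 'c' => match
  Position 1: all 'b' => match
  Position 2: all 'm' => match
  Position 3: ('e', 'c', 'd') => mismatch, stop
LCP = "cbm" (length 3)

3


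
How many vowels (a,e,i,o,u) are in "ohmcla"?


Input: ohmcla
Checking each character:
  'o' at position 0: vowel (running total: 1)
  'h' at position 1: consonant
  'm' at position 2: consonant
  'c' at position 3: consonant
  'l' at position 4: consonant
  'a' at position 5: vowel (running total: 2)
Total vowels: 2

2


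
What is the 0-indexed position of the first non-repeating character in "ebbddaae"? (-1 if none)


Input: ebbddaae
Character frequencies:
  'a': 2
  'b': 2
  'd': 2
  'e': 2
Scanning left to right for freq == 1:
  Position 0 ('e'): freq=2, skip
  Position 1 ('b'): freq=2, skip
  Position 2 ('b'): freq=2, skip
  Position 3 ('d'): freq=2, skip
  Position 4 ('d'): freq=2, skip
  Position 5 ('a'): freq=2, skip
  Position 6 ('a'): freq=2, skip
  Position 7 ('e'): freq=2, skip
  No unique character found => answer = -1

-1


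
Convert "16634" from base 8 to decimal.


Input: "16634" in base 8
Positional expansion:
  Digit '1' (value 1) x 8^4 = 4096
  Digit '6' (value 6) x 8^3 = 3072
  Digit '6' (value 6) x 8^2 = 384
  Digit '3' (value 3) x 8^1 = 24
  Digit '4' (value 4) x 8^0 = 4
Sum = 7580

7580


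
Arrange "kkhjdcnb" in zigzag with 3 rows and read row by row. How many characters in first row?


Zigzag "kkhjdcnb" into 3 rows:
Placing characters:
  'k' => row 0
  'k' => row 1
  'h' => row 2
  'j' => row 1
  'd' => row 0
  'c' => row 1
  'n' => row 2
  'b' => row 1
Rows:
  Row 0: "kd"
  Row 1: "kjcb"
  Row 2: "hn"
First row length: 2

2


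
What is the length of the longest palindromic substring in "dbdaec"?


Input: "dbdaec"
Checking substrings for palindromes:
  [0:3] "dbd" (len 3) => palindrome
Longest palindromic substring: "dbd" with length 3

3


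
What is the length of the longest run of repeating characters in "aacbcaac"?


Input: "aacbcaac"
Scanning for longest run:
  Position 1 ('a'): continues run of 'a', length=2
  Position 2 ('c'): new char, reset run to 1
  Position 3 ('b'): new char, reset run to 1
  Position 4 ('c'): new char, reset run to 1
  Position 5 ('a'): new char, reset run to 1
  Position 6 ('a'): continues run of 'a', length=2
  Position 7 ('c'): new char, reset run to 1
Longest run: 'a' with length 2

2


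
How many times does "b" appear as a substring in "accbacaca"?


Searching for "b" in "accbacaca"
Scanning each position:
  Position 0: "a" => no
  Position 1: "c" => no
  Position 2: "c" => no
  Position 3: "b" => MATCH
  Position 4: "a" => no
  Position 5: "c" => no
  Position 6: "a" => no
  Position 7: "c" => no
  Position 8: "a" => no
Total occurrences: 1

1


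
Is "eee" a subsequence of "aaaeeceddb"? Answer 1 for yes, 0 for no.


Check if "eee" is a subsequence of "aaaeeceddb"
Greedy scan:
  Position 0 ('a'): no match needed
  Position 1 ('a'): no match needed
  Position 2 ('a'): no match needed
  Position 3 ('e'): matches sub[0] = 'e'
  Position 4 ('e'): matches sub[1] = 'e'
  Position 5 ('c'): no match needed
  Position 6 ('e'): matches sub[2] = 'e'
  Position 7 ('d'): no match needed
  Position 8 ('d'): no match needed
  Position 9 ('b'): no match needed
All 3 characters matched => is a subsequence

1


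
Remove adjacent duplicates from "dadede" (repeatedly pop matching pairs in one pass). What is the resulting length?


Input: dadede
Stack-based adjacent duplicate removal:
  Read 'd': push. Stack: d
  Read 'a': push. Stack: da
  Read 'd': push. Stack: dad
  Read 'e': push. Stack: dade
  Read 'd': push. Stack: daded
  Read 'e': push. Stack: dadede
Final stack: "dadede" (length 6)

6


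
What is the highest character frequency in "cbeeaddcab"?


Input: cbeeaddcab
Character counts:
  'a': 2
  'b': 2
  'c': 2
  'd': 2
  'e': 2
Maximum frequency: 2

2


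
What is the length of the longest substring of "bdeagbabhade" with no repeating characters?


Input: "bdeagbabhade"
Sliding window (track last position of each char):
  Position 0 ('b'): window [0,0] length 1 -- new best
  Position 1 ('d'): window [0,1] length 2 -- new best
  Position 2 ('e'): window [0,2] length 3 -- new best
  Position 3 ('a'): window [0,3] length 4 -- new best
  Position 4 ('g'): window [0,4] length 5 -- new best
  Position 5 ('b'): repeat (last at 0), move window start to 1
  Position 5 ('b'): window [1,5] length 5
  Position 6 ('a'): repeat (last at 3), move window start to 4
  Position 6 ('a'): window [4,6] length 3
  Position 7 ('b'): repeat (last at 5), move window start to 6
  Position 7 ('b'): window [6,7] length 2
  Position 8 ('h'): window [6,8] length 3
  Position 9 ('a'): repeat (last at 6), move window start to 7
  Position 9 ('a'): window [7,9] length 3
  Position 10 ('d'): window [7,10] length 4
  Position 11 ('e'): window [7,11] length 5
Longest substring with no repeats: "bdeag" with length 5

5


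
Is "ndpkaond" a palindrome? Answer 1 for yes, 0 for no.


Input: ndpkaond
Reversed: dnoakpdn
  Compare pos 0 ('n') with pos 7 ('d'): MISMATCH
  Compare pos 1 ('d') with pos 6 ('n'): MISMATCH
  Compare pos 2 ('p') with pos 5 ('o'): MISMATCH
  Compare pos 3 ('k') with pos 4 ('a'): MISMATCH
Result: not a palindrome

0


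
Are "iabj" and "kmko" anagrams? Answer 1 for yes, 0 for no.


Strings: "iabj", "kmko"
Sorted first:  abij
Sorted second: kkmo
Differ at position 0: 'a' vs 'k' => not anagrams

0


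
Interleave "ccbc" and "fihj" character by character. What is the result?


Interleaving "ccbc" and "fihj":
  Position 0: 'c' from first, 'f' from second => "cf"
  Position 1: 'c' from first, 'i' from second => "ci"
  Position 2: 'b' from first, 'h' from second => "bh"
  Position 3: 'c' from first, 'j' from second => "cj"
Result: cfcibhcj

cfcibhcj


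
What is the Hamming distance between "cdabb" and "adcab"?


Comparing "cdabb" and "adcab" position by position:
  Position 0: 'c' vs 'a' => differ
  Position 1: 'd' vs 'd' => same
  Position 2: 'a' vs 'c' => differ
  Position 3: 'b' vs 'a' => differ
  Position 4: 'b' vs 'b' => same
Total differences (Hamming distance): 3

3


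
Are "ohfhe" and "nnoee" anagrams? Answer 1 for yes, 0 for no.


Strings: "ohfhe", "nnoee"
Sorted first:  efhho
Sorted second: eenno
Differ at position 1: 'f' vs 'e' => not anagrams

0


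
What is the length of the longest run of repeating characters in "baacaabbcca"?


Input: "baacaabbcca"
Scanning for longest run:
  Position 1 ('a'): new char, reset run to 1
  Position 2 ('a'): continues run of 'a', length=2
  Position 3 ('c'): new char, reset run to 1
  Position 4 ('a'): new char, reset run to 1
  Position 5 ('a'): continues run of 'a', length=2
  Position 6 ('b'): new char, reset run to 1
  Position 7 ('b'): continues run of 'b', length=2
  Position 8 ('c'): new char, reset run to 1
  Position 9 ('c'): continues run of 'c', length=2
  Position 10 ('a'): new char, reset run to 1
Longest run: 'a' with length 2

2


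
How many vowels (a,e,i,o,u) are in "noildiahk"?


Input: noildiahk
Checking each character:
  'n' at position 0: consonant
  'o' at position 1: vowel (running total: 1)
  'i' at position 2: vowel (running total: 2)
  'l' at position 3: consonant
  'd' at position 4: consonant
  'i' at position 5: vowel (running total: 3)
  'a' at position 6: vowel (running total: 4)
  'h' at position 7: consonant
  'k' at position 8: consonant
Total vowels: 4

4


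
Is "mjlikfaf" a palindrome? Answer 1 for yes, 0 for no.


Input: mjlikfaf
Reversed: fafkiljm
  Compare pos 0 ('m') with pos 7 ('f'): MISMATCH
  Compare pos 1 ('j') with pos 6 ('a'): MISMATCH
  Compare pos 2 ('l') with pos 5 ('f'): MISMATCH
  Compare pos 3 ('i') with pos 4 ('k'): MISMATCH
Result: not a palindrome

0
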